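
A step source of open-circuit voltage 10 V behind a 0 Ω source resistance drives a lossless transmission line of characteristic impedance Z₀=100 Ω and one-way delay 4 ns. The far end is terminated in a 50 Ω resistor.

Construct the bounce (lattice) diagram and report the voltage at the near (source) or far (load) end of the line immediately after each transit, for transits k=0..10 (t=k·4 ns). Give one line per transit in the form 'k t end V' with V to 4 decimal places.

0 0 source 10.0000
1 4 load 6.6667
2 8 source 10.0000
3 12 load 8.8889
4 16 source 10.0000
5 20 load 9.6296
6 24 source 10.0000
7 28 load 9.8765
8 32 source 10.0000
9 36 load 9.9588
10 40 source 10.0000

Γ_L=-0.333333, Γ_S=-1.000000; launch V₁=10·100/100=10.000000
k=0 src: V=10.0000
k=1 load: inc=10.000000, refl=10.000000·-0.333333=-3.3333; V=0.000000+10.000000+-3.333333=6.6667
k=2 src: inc=-3.333333, refl=-3.333333·-1.000000=3.3333; V=10.000000+-3.333333+3.333333=10.0000
k=3 load: inc=3.333333, refl=3.333333·-0.333333=-1.1111; V=6.666667+3.333333+-1.111111=8.8889
k=4 src: inc=-1.111111, refl=-1.111111·-1.000000=1.1111; V=10.000000+-1.111111+1.111111=10.0000
k=5 load: inc=1.111111, refl=1.111111·-0.333333=-0.3704; V=8.888889+1.111111+-0.370370=9.6296
k=6 src: inc=-0.370370, refl=-0.370370·-1.000000=0.3704; V=10.000000+-0.370370+0.370370=10.0000
k=7 load: inc=0.370370, refl=0.370370·-0.333333=-0.1235; V=9.629630+0.370370+-0.123457=9.8765
k=8 src: inc=-0.123457, refl=-0.123457·-1.000000=0.1235; V=10.000000+-0.123457+0.123457=10.0000
k=9 load: inc=0.123457, refl=0.123457·-0.333333=-0.0412; V=9.876543+0.123457+-0.041152=9.9588
k=10 src: inc=-0.041152, refl=-0.041152·-1.000000=0.0412; V=10.000000+-0.041152+0.041152=10.0000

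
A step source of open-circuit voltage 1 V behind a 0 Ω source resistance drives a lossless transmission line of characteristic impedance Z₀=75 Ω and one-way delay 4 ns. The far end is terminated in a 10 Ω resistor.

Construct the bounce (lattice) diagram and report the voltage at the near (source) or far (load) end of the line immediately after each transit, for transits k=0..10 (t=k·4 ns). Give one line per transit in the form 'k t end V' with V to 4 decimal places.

Γ_L=-0.764706, Γ_S=-1.000000; launch V₁=1·75/75=1.000000
k=0 src: V=1.0000
k=1 load: inc=1.000000, refl=1.000000·-0.764706=-0.7647; V=0.000000+1.000000+-0.764706=0.2353
k=2 src: inc=-0.764706, refl=-0.764706·-1.000000=0.7647; V=1.000000+-0.764706+0.764706=1.0000
k=3 load: inc=0.764706, refl=0.764706·-0.764706=-0.5848; V=0.235294+0.764706+-0.584775=0.4152
k=4 src: inc=-0.584775, refl=-0.584775·-1.000000=0.5848; V=1.000000+-0.584775+0.584775=1.0000
k=5 load: inc=0.584775, refl=0.584775·-0.764706=-0.4472; V=0.415225+0.584775+-0.447181=0.5528
k=6 src: inc=-0.447181, refl=-0.447181·-1.000000=0.4472; V=1.000000+-0.447181+0.447181=1.0000
k=7 load: inc=0.447181, refl=0.447181·-0.764706=-0.3420; V=0.552819+0.447181+-0.341962=0.6580
k=8 src: inc=-0.341962, refl=-0.341962·-1.000000=0.3420; V=1.000000+-0.341962+0.341962=1.0000
k=9 load: inc=0.341962, refl=0.341962·-0.764706=-0.2615; V=0.658038+0.341962+-0.261500=0.7385
k=10 src: inc=-0.261500, refl=-0.261500·-1.000000=0.2615; V=1.000000+-0.261500+0.261500=1.0000

0 0 source 1.0000
1 4 load 0.2353
2 8 source 1.0000
3 12 load 0.4152
4 16 source 1.0000
5 20 load 0.5528
6 24 source 1.0000
7 28 load 0.6580
8 32 source 1.0000
9 36 load 0.7385
10 40 source 1.0000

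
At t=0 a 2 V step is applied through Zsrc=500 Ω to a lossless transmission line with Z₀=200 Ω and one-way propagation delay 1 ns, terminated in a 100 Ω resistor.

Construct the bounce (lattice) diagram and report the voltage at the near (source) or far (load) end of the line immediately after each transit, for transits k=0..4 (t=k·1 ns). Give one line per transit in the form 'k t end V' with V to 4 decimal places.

Γ_L=-0.333333, Γ_S=0.428571; launch V₁=2·200/700=0.571429
k=0 src: V=0.5714
k=1 load: inc=0.571429, refl=0.571429·-0.333333=-0.1905; V=0.000000+0.571429+-0.190476=0.3810
k=2 src: inc=-0.190476, refl=-0.190476·0.428571=-0.0816; V=0.571429+-0.190476+-0.081633=0.2993
k=3 load: inc=-0.081633, refl=-0.081633·-0.333333=0.0272; V=0.380952+-0.081633+0.027211=0.3265
k=4 src: inc=0.027211, refl=0.027211·0.428571=0.0117; V=0.299320+0.027211+0.011662=0.3382

0 0 source 0.5714
1 1 load 0.3810
2 2 source 0.2993
3 3 load 0.3265
4 4 source 0.3382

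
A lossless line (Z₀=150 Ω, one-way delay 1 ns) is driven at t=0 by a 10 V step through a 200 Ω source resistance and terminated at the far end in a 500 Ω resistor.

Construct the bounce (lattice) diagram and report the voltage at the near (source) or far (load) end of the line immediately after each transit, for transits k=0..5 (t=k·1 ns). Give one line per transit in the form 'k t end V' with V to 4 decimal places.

0 0 source 4.2857
1 1 load 6.5934
2 2 source 6.9231
3 3 load 7.1006
4 4 source 7.1260
5 5 load 7.1396

Γ_L=0.538462, Γ_S=0.142857; launch V₁=10·150/350=4.285714
k=0 src: V=4.2857
k=1 load: inc=4.285714, refl=4.285714·0.538462=2.3077; V=0.000000+4.285714+2.307692=6.5934
k=2 src: inc=2.307692, refl=2.307692·0.142857=0.3297; V=4.285714+2.307692+0.329670=6.9231
k=3 load: inc=0.329670, refl=0.329670·0.538462=0.1775; V=6.593407+0.329670+0.177515=7.1006
k=4 src: inc=0.177515, refl=0.177515·0.142857=0.0254; V=6.923077+0.177515+0.025359=7.1260
k=5 load: inc=0.025359, refl=0.025359·0.538462=0.0137; V=7.100592+0.025359+0.013655=7.1396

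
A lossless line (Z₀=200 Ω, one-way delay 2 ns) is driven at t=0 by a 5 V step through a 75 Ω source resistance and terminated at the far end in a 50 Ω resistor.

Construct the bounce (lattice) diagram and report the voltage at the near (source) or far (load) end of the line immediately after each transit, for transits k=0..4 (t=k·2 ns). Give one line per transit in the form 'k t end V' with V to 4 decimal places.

0 0 source 3.6364
1 2 load 1.4545
2 4 source 2.4463
3 6 load 1.8512
4 8 source 2.1217

Γ_L=-0.600000, Γ_S=-0.454545; launch V₁=5·200/275=3.636364
k=0 src: V=3.6364
k=1 load: inc=3.636364, refl=3.636364·-0.600000=-2.1818; V=0.000000+3.636364+-2.181818=1.4545
k=2 src: inc=-2.181818, refl=-2.181818·-0.454545=0.9917; V=3.636364+-2.181818+0.991736=2.4463
k=3 load: inc=0.991736, refl=0.991736·-0.600000=-0.5950; V=1.454545+0.991736+-0.595041=1.8512
k=4 src: inc=-0.595041, refl=-0.595041·-0.454545=0.2705; V=2.446281+-0.595041+0.270473=2.1217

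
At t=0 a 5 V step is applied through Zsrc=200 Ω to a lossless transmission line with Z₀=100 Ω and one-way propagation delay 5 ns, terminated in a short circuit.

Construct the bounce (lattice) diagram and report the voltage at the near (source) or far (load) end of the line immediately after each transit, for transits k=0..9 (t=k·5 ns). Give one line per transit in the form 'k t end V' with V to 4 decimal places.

0 0 source 1.6667
1 5 load 0.0000
2 10 source -0.5556
3 15 load 0.0000
4 20 source 0.1852
5 25 load 0.0000
6 30 source -0.0617
7 35 load 0.0000
8 40 source 0.0206
9 45 load 0.0000

Γ_L=-1.000000, Γ_S=0.333333; launch V₁=5·100/300=1.666667
k=0 src: V=1.6667
k=1 load: inc=1.666667, refl=1.666667·-1.000000=-1.6667; V=0.000000+1.666667+-1.666667=0.0000
k=2 src: inc=-1.666667, refl=-1.666667·0.333333=-0.5556; V=1.666667+-1.666667+-0.555556=-0.5556
k=3 load: inc=-0.555556, refl=-0.555556·-1.000000=0.5556; V=0.000000+-0.555556+0.555556=0.0000
k=4 src: inc=0.555556, refl=0.555556·0.333333=0.1852; V=-0.555556+0.555556+0.185185=0.1852
k=5 load: inc=0.185185, refl=0.185185·-1.000000=-0.1852; V=0.000000+0.185185+-0.185185=0.0000
k=6 src: inc=-0.185185, refl=-0.185185·0.333333=-0.0617; V=0.185185+-0.185185+-0.061728=-0.0617
k=7 load: inc=-0.061728, refl=-0.061728·-1.000000=0.0617; V=0.000000+-0.061728+0.061728=0.0000
k=8 src: inc=0.061728, refl=0.061728·0.333333=0.0206; V=-0.061728+0.061728+0.020576=0.0206
k=9 load: inc=0.020576, refl=0.020576·-1.000000=-0.0206; V=0.000000+0.020576+-0.020576=0.0000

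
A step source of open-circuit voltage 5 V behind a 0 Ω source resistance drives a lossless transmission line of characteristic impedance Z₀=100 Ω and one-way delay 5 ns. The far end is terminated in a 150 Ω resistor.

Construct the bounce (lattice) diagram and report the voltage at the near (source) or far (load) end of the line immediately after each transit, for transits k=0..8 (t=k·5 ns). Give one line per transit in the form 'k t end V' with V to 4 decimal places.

0 0 source 5.0000
1 5 load 6.0000
2 10 source 5.0000
3 15 load 4.8000
4 20 source 5.0000
5 25 load 5.0400
6 30 source 5.0000
7 35 load 4.9920
8 40 source 5.0000

Γ_L=0.200000, Γ_S=-1.000000; launch V₁=5·100/100=5.000000
k=0 src: V=5.0000
k=1 load: inc=5.000000, refl=5.000000·0.200000=1.0000; V=0.000000+5.000000+1.000000=6.0000
k=2 src: inc=1.000000, refl=1.000000·-1.000000=-1.0000; V=5.000000+1.000000+-1.000000=5.0000
k=3 load: inc=-1.000000, refl=-1.000000·0.200000=-0.2000; V=6.000000+-1.000000+-0.200000=4.8000
k=4 src: inc=-0.200000, refl=-0.200000·-1.000000=0.2000; V=5.000000+-0.200000+0.200000=5.0000
k=5 load: inc=0.200000, refl=0.200000·0.200000=0.0400; V=4.800000+0.200000+0.040000=5.0400
k=6 src: inc=0.040000, refl=0.040000·-1.000000=-0.0400; V=5.000000+0.040000+-0.040000=5.0000
k=7 load: inc=-0.040000, refl=-0.040000·0.200000=-0.0080; V=5.040000+-0.040000+-0.008000=4.9920
k=8 src: inc=-0.008000, refl=-0.008000·-1.000000=0.0080; V=5.000000+-0.008000+0.008000=5.0000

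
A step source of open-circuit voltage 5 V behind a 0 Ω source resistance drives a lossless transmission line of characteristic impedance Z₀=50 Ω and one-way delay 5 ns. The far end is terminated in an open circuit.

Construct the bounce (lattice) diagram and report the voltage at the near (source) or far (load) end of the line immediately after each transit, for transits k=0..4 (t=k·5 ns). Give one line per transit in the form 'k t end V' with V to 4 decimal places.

Γ_L=1.000000, Γ_S=-1.000000; launch V₁=5·50/50=5.000000
k=0 src: V=5.0000
k=1 load: inc=5.000000, refl=5.000000·1.000000=5.0000; V=0.000000+5.000000+5.000000=10.0000
k=2 src: inc=5.000000, refl=5.000000·-1.000000=-5.0000; V=5.000000+5.000000+-5.000000=5.0000
k=3 load: inc=-5.000000, refl=-5.000000·1.000000=-5.0000; V=10.000000+-5.000000+-5.000000=0.0000
k=4 src: inc=-5.000000, refl=-5.000000·-1.000000=5.0000; V=5.000000+-5.000000+5.000000=5.0000

0 0 source 5.0000
1 5 load 10.0000
2 10 source 5.0000
3 15 load 0.0000
4 20 source 5.0000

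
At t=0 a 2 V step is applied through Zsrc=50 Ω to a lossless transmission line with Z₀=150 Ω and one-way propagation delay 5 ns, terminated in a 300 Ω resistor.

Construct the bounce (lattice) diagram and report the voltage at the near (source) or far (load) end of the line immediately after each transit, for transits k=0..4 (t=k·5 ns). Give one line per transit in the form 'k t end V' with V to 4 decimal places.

Γ_L=0.333333, Γ_S=-0.500000; launch V₁=2·150/200=1.500000
k=0 src: V=1.5000
k=1 load: inc=1.500000, refl=1.500000·0.333333=0.5000; V=0.000000+1.500000+0.500000=2.0000
k=2 src: inc=0.500000, refl=0.500000·-0.500000=-0.2500; V=1.500000+0.500000+-0.250000=1.7500
k=3 load: inc=-0.250000, refl=-0.250000·0.333333=-0.0833; V=2.000000+-0.250000+-0.083333=1.6667
k=4 src: inc=-0.083333, refl=-0.083333·-0.500000=0.0417; V=1.750000+-0.083333+0.041667=1.7083

0 0 source 1.5000
1 5 load 2.0000
2 10 source 1.7500
3 15 load 1.6667
4 20 source 1.7083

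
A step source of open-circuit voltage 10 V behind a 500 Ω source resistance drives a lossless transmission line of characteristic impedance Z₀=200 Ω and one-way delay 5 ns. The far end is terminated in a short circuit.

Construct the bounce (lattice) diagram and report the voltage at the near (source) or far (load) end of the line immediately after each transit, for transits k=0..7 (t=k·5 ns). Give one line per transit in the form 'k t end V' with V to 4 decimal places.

0 0 source 2.8571
1 5 load 0.0000
2 10 source -1.2245
3 15 load 0.0000
4 20 source 0.5248
5 25 load 0.0000
6 30 source -0.2249
7 35 load 0.0000

Γ_L=-1.000000, Γ_S=0.428571; launch V₁=10·200/700=2.857143
k=0 src: V=2.8571
k=1 load: inc=2.857143, refl=2.857143·-1.000000=-2.8571; V=0.000000+2.857143+-2.857143=0.0000
k=2 src: inc=-2.857143, refl=-2.857143·0.428571=-1.2245; V=2.857143+-2.857143+-1.224490=-1.2245
k=3 load: inc=-1.224490, refl=-1.224490·-1.000000=1.2245; V=0.000000+-1.224490+1.224490=0.0000
k=4 src: inc=1.224490, refl=1.224490·0.428571=0.5248; V=-1.224490+1.224490+0.524781=0.5248
k=5 load: inc=0.524781, refl=0.524781·-1.000000=-0.5248; V=0.000000+0.524781+-0.524781=0.0000
k=6 src: inc=-0.524781, refl=-0.524781·0.428571=-0.2249; V=0.524781+-0.524781+-0.224906=-0.2249
k=7 load: inc=-0.224906, refl=-0.224906·-1.000000=0.2249; V=0.000000+-0.224906+0.224906=0.0000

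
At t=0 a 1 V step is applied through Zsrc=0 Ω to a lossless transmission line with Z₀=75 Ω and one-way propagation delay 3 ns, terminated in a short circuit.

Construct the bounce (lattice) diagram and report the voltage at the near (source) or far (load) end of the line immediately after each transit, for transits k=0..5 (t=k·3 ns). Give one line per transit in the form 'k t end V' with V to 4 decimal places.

Γ_L=-1.000000, Γ_S=-1.000000; launch V₁=1·75/75=1.000000
k=0 src: V=1.0000
k=1 load: inc=1.000000, refl=1.000000·-1.000000=-1.0000; V=0.000000+1.000000+-1.000000=0.0000
k=2 src: inc=-1.000000, refl=-1.000000·-1.000000=1.0000; V=1.000000+-1.000000+1.000000=1.0000
k=3 load: inc=1.000000, refl=1.000000·-1.000000=-1.0000; V=0.000000+1.000000+-1.000000=0.0000
k=4 src: inc=-1.000000, refl=-1.000000·-1.000000=1.0000; V=1.000000+-1.000000+1.000000=1.0000
k=5 load: inc=1.000000, refl=1.000000·-1.000000=-1.0000; V=0.000000+1.000000+-1.000000=0.0000

0 0 source 1.0000
1 3 load 0.0000
2 6 source 1.0000
3 9 load 0.0000
4 12 source 1.0000
5 15 load 0.0000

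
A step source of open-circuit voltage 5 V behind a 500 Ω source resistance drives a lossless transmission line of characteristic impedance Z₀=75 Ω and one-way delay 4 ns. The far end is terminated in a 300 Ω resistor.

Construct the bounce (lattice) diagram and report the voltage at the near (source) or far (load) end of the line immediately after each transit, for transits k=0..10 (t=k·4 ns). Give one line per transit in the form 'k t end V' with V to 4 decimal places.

0 0 source 0.6522
1 4 load 1.0435
2 8 source 1.3327
3 12 load 1.5062
4 16 source 1.6345
5 20 load 1.7115
6 24 source 1.7683
7 28 load 1.8025
8 32 source 1.8277
9 36 load 1.8428
10 40 source 1.8540

Γ_L=0.600000, Γ_S=0.739130; launch V₁=5·75/575=0.652174
k=0 src: V=0.6522
k=1 load: inc=0.652174, refl=0.652174·0.600000=0.3913; V=0.000000+0.652174+0.391304=1.0435
k=2 src: inc=0.391304, refl=0.391304·0.739130=0.2892; V=0.652174+0.391304+0.289225=1.3327
k=3 load: inc=0.289225, refl=0.289225·0.600000=0.1735; V=1.043478+0.289225+0.173535=1.5062
k=4 src: inc=0.173535, refl=0.173535·0.739130=0.1283; V=1.332703+0.173535+0.128265=1.6345
k=5 load: inc=0.128265, refl=0.128265·0.600000=0.0770; V=1.506238+0.128265+0.076959=1.7115
k=6 src: inc=0.076959, refl=0.076959·0.739130=0.0569; V=1.634503+0.076959+0.056883=1.7683
k=7 load: inc=0.056883, refl=0.056883·0.600000=0.0341; V=1.711462+0.056883+0.034130=1.8025
k=8 src: inc=0.034130, refl=0.034130·0.739130=0.0252; V=1.768345+0.034130+0.025226=1.8277
k=9 load: inc=0.025226, refl=0.025226·0.600000=0.0151; V=1.802475+0.025226+0.015136=1.8428
k=10 src: inc=0.015136, refl=0.015136·0.739130=0.0112; V=1.827701+0.015136+0.011187=1.8540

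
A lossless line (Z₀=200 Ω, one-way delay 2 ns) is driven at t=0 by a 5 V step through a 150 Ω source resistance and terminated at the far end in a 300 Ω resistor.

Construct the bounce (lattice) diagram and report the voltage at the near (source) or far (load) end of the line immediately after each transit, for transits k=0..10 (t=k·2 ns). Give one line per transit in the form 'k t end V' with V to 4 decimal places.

0 0 source 2.8571
1 2 load 3.4286
2 4 source 3.3469
3 6 load 3.3306
4 8 source 3.3329
5 10 load 3.3334
6 12 source 3.3333
7 14 load 3.3333
8 16 source 3.3333
9 18 load 3.3333
10 20 source 3.3333

Γ_L=0.200000, Γ_S=-0.142857; launch V₁=5·200/350=2.857143
k=0 src: V=2.8571
k=1 load: inc=2.857143, refl=2.857143·0.200000=0.5714; V=0.000000+2.857143+0.571429=3.4286
k=2 src: inc=0.571429, refl=0.571429·-0.142857=-0.0816; V=2.857143+0.571429+-0.081633=3.3469
k=3 load: inc=-0.081633, refl=-0.081633·0.200000=-0.0163; V=3.428571+-0.081633+-0.016327=3.3306
k=4 src: inc=-0.016327, refl=-0.016327·-0.142857=0.0023; V=3.346939+-0.016327+0.002332=3.3329
k=5 load: inc=0.002332, refl=0.002332·0.200000=0.0005; V=3.330612+0.002332+0.000466=3.3334
k=6 src: inc=0.000466, refl=0.000466·-0.142857=-0.0001; V=3.332945+0.000466+-0.000067=3.3333
k=7 load: inc=-0.000067, refl=-0.000067·0.200000=-0.0000; V=3.333411+-0.000067+-0.000013=3.3333
k=8 src: inc=-0.000013, refl=-0.000013·-0.142857=0.0000; V=3.333344+-0.000013+0.000002=3.3333
k=9 load: inc=0.000002, refl=0.000002·0.200000=0.0000; V=3.333331+0.000002+0.000000=3.3333
k=10 src: inc=0.000000, refl=0.000000·-0.142857=-0.0000; V=3.333333+0.000000+-0.000000=3.3333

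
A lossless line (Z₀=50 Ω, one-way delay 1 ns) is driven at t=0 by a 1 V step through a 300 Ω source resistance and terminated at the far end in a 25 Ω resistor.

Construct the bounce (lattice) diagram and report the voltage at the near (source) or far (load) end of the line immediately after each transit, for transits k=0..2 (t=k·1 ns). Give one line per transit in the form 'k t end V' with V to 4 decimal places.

Γ_L=-0.333333, Γ_S=0.714286; launch V₁=1·50/350=0.142857
k=0 src: V=0.1429
k=1 load: inc=0.142857, refl=0.142857·-0.333333=-0.0476; V=0.000000+0.142857+-0.047619=0.0952
k=2 src: inc=-0.047619, refl=-0.047619·0.714286=-0.0340; V=0.142857+-0.047619+-0.034014=0.0612

0 0 source 0.1429
1 1 load 0.0952
2 2 source 0.0612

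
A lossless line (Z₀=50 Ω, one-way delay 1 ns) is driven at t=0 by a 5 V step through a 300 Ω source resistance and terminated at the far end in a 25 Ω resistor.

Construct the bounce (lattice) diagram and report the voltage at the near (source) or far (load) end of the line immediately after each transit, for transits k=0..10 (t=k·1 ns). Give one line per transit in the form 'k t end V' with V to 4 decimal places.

0 0 source 0.7143
1 1 load 0.4762
2 2 source 0.3061
3 3 load 0.3628
4 4 source 0.4033
5 5 load 0.3898
6 6 source 0.3802
7 7 load 0.3834
8 8 source 0.3857
9 9 load 0.3849
10 10 source 0.3844

Γ_L=-0.333333, Γ_S=0.714286; launch V₁=5·50/350=0.714286
k=0 src: V=0.7143
k=1 load: inc=0.714286, refl=0.714286·-0.333333=-0.2381; V=0.000000+0.714286+-0.238095=0.4762
k=2 src: inc=-0.238095, refl=-0.238095·0.714286=-0.1701; V=0.714286+-0.238095+-0.170068=0.3061
k=3 load: inc=-0.170068, refl=-0.170068·-0.333333=0.0567; V=0.476190+-0.170068+0.056689=0.3628
k=4 src: inc=0.056689, refl=0.056689·0.714286=0.0405; V=0.306122+0.056689+0.040492=0.4033
k=5 load: inc=0.040492, refl=0.040492·-0.333333=-0.0135; V=0.362812+0.040492+-0.013497=0.3898
k=6 src: inc=-0.013497, refl=-0.013497·0.714286=-0.0096; V=0.403304+-0.013497+-0.009641=0.3802
k=7 load: inc=-0.009641, refl=-0.009641·-0.333333=0.0032; V=0.389807+-0.009641+0.003214=0.3834
k=8 src: inc=0.003214, refl=0.003214·0.714286=0.0023; V=0.380166+0.003214+0.002295=0.3857
k=9 load: inc=0.002295, refl=0.002295·-0.333333=-0.0008; V=0.383379+0.002295+-0.000765=0.3849
k=10 src: inc=-0.000765, refl=-0.000765·0.714286=-0.0005; V=0.385675+-0.000765+-0.000547=0.3844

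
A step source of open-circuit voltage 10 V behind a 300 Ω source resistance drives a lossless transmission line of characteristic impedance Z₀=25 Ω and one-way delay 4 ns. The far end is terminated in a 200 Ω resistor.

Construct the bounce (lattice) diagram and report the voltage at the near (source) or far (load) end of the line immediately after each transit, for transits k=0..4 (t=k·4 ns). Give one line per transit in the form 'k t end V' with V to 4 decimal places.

Γ_L=0.777778, Γ_S=0.846154; launch V₁=10·25/325=0.769231
k=0 src: V=0.7692
k=1 load: inc=0.769231, refl=0.769231·0.777778=0.5983; V=0.000000+0.769231+0.598291=1.3675
k=2 src: inc=0.598291, refl=0.598291·0.846154=0.5062; V=0.769231+0.598291+0.506246=1.8738
k=3 load: inc=0.506246, refl=0.506246·0.777778=0.3937; V=1.367521+0.506246+0.393747=2.2675
k=4 src: inc=0.393747, refl=0.393747·0.846154=0.3332; V=1.873767+0.393747+0.333170=2.6007

0 0 source 0.7692
1 4 load 1.3675
2 8 source 1.8738
3 12 load 2.2675
4 16 source 2.6007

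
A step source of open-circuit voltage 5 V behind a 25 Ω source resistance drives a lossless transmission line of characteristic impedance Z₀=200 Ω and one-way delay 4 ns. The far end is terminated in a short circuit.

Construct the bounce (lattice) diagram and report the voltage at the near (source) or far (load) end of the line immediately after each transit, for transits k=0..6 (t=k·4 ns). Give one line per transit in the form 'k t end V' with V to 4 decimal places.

0 0 source 4.4444
1 4 load 0.0000
2 8 source 3.4568
3 12 load 0.0000
4 16 source 2.6886
5 20 load 0.0000
6 24 source 2.0911

Γ_L=-1.000000, Γ_S=-0.777778; launch V₁=5·200/225=4.444444
k=0 src: V=4.4444
k=1 load: inc=4.444444, refl=4.444444·-1.000000=-4.4444; V=0.000000+4.444444+-4.444444=0.0000
k=2 src: inc=-4.444444, refl=-4.444444·-0.777778=3.4568; V=4.444444+-4.444444+3.456790=3.4568
k=3 load: inc=3.456790, refl=3.456790·-1.000000=-3.4568; V=0.000000+3.456790+-3.456790=0.0000
k=4 src: inc=-3.456790, refl=-3.456790·-0.777778=2.6886; V=3.456790+-3.456790+2.688615=2.6886
k=5 load: inc=2.688615, refl=2.688615·-1.000000=-2.6886; V=0.000000+2.688615+-2.688615=0.0000
k=6 src: inc=-2.688615, refl=-2.688615·-0.777778=2.0911; V=2.688615+-2.688615+2.091145=2.0911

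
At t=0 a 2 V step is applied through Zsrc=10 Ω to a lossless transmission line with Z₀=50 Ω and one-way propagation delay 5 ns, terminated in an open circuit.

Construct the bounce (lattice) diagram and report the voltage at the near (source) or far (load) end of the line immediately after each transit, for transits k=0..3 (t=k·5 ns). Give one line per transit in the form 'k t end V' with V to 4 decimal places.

0 0 source 1.6667
1 5 load 3.3333
2 10 source 2.2222
3 15 load 1.1111

Γ_L=1.000000, Γ_S=-0.666667; launch V₁=2·50/60=1.666667
k=0 src: V=1.6667
k=1 load: inc=1.666667, refl=1.666667·1.000000=1.6667; V=0.000000+1.666667+1.666667=3.3333
k=2 src: inc=1.666667, refl=1.666667·-0.666667=-1.1111; V=1.666667+1.666667+-1.111111=2.2222
k=3 load: inc=-1.111111, refl=-1.111111·1.000000=-1.1111; V=3.333333+-1.111111+-1.111111=1.1111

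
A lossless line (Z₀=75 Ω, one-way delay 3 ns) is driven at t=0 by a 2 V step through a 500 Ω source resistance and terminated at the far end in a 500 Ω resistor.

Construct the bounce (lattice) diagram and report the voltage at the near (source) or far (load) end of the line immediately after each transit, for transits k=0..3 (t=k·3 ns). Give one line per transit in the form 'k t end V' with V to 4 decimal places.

Γ_L=0.739130, Γ_S=0.739130; launch V₁=2·75/575=0.260870
k=0 src: V=0.2609
k=1 load: inc=0.260870, refl=0.260870·0.739130=0.1928; V=0.000000+0.260870+0.192817=0.4537
k=2 src: inc=0.192817, refl=0.192817·0.739130=0.1425; V=0.260870+0.192817+0.142517=0.5962
k=3 load: inc=0.142517, refl=0.142517·0.739130=0.1053; V=0.453686+0.142517+0.105338=0.7015

0 0 source 0.2609
1 3 load 0.4537
2 6 source 0.5962
3 9 load 0.7015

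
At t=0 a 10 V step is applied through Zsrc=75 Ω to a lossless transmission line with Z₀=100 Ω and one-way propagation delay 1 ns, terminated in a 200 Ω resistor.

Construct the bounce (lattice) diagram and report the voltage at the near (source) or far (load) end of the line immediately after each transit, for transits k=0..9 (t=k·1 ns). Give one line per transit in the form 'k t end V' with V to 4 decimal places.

0 0 source 5.7143
1 1 load 7.6190
2 2 source 7.3469
3 3 load 7.2562
4 4 source 7.2692
5 5 load 7.2735
6 6 source 7.2729
7 7 load 7.2727
8 8 source 7.2727
9 9 load 7.2727

Γ_L=0.333333, Γ_S=-0.142857; launch V₁=10·100/175=5.714286
k=0 src: V=5.7143
k=1 load: inc=5.714286, refl=5.714286·0.333333=1.9048; V=0.000000+5.714286+1.904762=7.6190
k=2 src: inc=1.904762, refl=1.904762·-0.142857=-0.2721; V=5.714286+1.904762+-0.272109=7.3469
k=3 load: inc=-0.272109, refl=-0.272109·0.333333=-0.0907; V=7.619048+-0.272109+-0.090703=7.2562
k=4 src: inc=-0.090703, refl=-0.090703·-0.142857=0.0130; V=7.346939+-0.090703+0.012958=7.2692
k=5 load: inc=0.012958, refl=0.012958·0.333333=0.0043; V=7.256236+0.012958+0.004319=7.2735
k=6 src: inc=0.004319, refl=0.004319·-0.142857=-0.0006; V=7.269193+0.004319+-0.000617=7.2729
k=7 load: inc=-0.000617, refl=-0.000617·0.333333=-0.0002; V=7.273513+-0.000617+-0.000206=7.2727
k=8 src: inc=-0.000206, refl=-0.000206·-0.142857=0.0000; V=7.272896+-0.000206+0.000029=7.2727
k=9 load: inc=0.000029, refl=0.000029·0.333333=0.0000; V=7.272690+0.000029+0.000010=7.2727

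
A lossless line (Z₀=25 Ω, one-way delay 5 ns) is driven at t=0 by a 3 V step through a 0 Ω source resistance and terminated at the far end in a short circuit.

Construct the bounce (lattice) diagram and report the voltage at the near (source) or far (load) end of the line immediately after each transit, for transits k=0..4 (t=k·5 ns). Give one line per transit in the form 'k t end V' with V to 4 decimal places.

Γ_L=-1.000000, Γ_S=-1.000000; launch V₁=3·25/25=3.000000
k=0 src: V=3.0000
k=1 load: inc=3.000000, refl=3.000000·-1.000000=-3.0000; V=0.000000+3.000000+-3.000000=0.0000
k=2 src: inc=-3.000000, refl=-3.000000·-1.000000=3.0000; V=3.000000+-3.000000+3.000000=3.0000
k=3 load: inc=3.000000, refl=3.000000·-1.000000=-3.0000; V=0.000000+3.000000+-3.000000=0.0000
k=4 src: inc=-3.000000, refl=-3.000000·-1.000000=3.0000; V=3.000000+-3.000000+3.000000=3.0000

0 0 source 3.0000
1 5 load 0.0000
2 10 source 3.0000
3 15 load 0.0000
4 20 source 3.0000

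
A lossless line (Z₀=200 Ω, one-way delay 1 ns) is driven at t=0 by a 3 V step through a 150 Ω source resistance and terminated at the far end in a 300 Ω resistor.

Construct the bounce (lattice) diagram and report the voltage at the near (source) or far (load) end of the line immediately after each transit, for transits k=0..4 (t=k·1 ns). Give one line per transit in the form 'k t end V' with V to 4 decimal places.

0 0 source 1.7143
1 1 load 2.0571
2 2 source 2.0082
3 3 load 1.9984
4 4 source 1.9998

Γ_L=0.200000, Γ_S=-0.142857; launch V₁=3·200/350=1.714286
k=0 src: V=1.7143
k=1 load: inc=1.714286, refl=1.714286·0.200000=0.3429; V=0.000000+1.714286+0.342857=2.0571
k=2 src: inc=0.342857, refl=0.342857·-0.142857=-0.0490; V=1.714286+0.342857+-0.048980=2.0082
k=3 load: inc=-0.048980, refl=-0.048980·0.200000=-0.0098; V=2.057143+-0.048980+-0.009796=1.9984
k=4 src: inc=-0.009796, refl=-0.009796·-0.142857=0.0014; V=2.008163+-0.009796+0.001399=1.9998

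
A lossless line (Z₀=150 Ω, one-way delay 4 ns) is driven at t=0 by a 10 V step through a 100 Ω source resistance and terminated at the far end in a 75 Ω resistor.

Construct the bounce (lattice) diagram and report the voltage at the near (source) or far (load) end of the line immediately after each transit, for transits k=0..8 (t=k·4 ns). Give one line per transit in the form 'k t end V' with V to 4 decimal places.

Γ_L=-0.333333, Γ_S=-0.200000; launch V₁=10·150/250=6.000000
k=0 src: V=6.0000
k=1 load: inc=6.000000, refl=6.000000·-0.333333=-2.0000; V=0.000000+6.000000+-2.000000=4.0000
k=2 src: inc=-2.000000, refl=-2.000000·-0.200000=0.4000; V=6.000000+-2.000000+0.400000=4.4000
k=3 load: inc=0.400000, refl=0.400000·-0.333333=-0.1333; V=4.000000+0.400000+-0.133333=4.2667
k=4 src: inc=-0.133333, refl=-0.133333·-0.200000=0.0267; V=4.400000+-0.133333+0.026667=4.2933
k=5 load: inc=0.026667, refl=0.026667·-0.333333=-0.0089; V=4.266667+0.026667+-0.008889=4.2844
k=6 src: inc=-0.008889, refl=-0.008889·-0.200000=0.0018; V=4.293333+-0.008889+0.001778=4.2862
k=7 load: inc=0.001778, refl=0.001778·-0.333333=-0.0006; V=4.284444+0.001778+-0.000593=4.2856
k=8 src: inc=-0.000593, refl=-0.000593·-0.200000=0.0001; V=4.286222+-0.000593+0.000119=4.2857

0 0 source 6.0000
1 4 load 4.0000
2 8 source 4.4000
3 12 load 4.2667
4 16 source 4.2933
5 20 load 4.2844
6 24 source 4.2862
7 28 load 4.2856
8 32 source 4.2857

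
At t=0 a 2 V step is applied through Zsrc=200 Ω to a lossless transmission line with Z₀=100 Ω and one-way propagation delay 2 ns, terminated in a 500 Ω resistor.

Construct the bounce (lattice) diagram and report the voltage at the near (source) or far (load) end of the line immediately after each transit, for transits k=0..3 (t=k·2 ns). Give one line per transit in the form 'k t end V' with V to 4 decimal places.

0 0 source 0.6667
1 2 load 1.1111
2 4 source 1.2593
3 6 load 1.3580

Γ_L=0.666667, Γ_S=0.333333; launch V₁=2·100/300=0.666667
k=0 src: V=0.6667
k=1 load: inc=0.666667, refl=0.666667·0.666667=0.4444; V=0.000000+0.666667+0.444444=1.1111
k=2 src: inc=0.444444, refl=0.444444·0.333333=0.1481; V=0.666667+0.444444+0.148148=1.2593
k=3 load: inc=0.148148, refl=0.148148·0.666667=0.0988; V=1.111111+0.148148+0.098765=1.3580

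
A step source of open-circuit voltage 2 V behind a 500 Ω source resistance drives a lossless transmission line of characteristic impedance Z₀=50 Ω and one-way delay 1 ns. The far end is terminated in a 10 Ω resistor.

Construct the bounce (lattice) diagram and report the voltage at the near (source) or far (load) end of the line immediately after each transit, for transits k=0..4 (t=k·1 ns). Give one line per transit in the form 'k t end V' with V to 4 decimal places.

Γ_L=-0.666667, Γ_S=0.818182; launch V₁=2·50/550=0.181818
k=0 src: V=0.1818
k=1 load: inc=0.181818, refl=0.181818·-0.666667=-0.1212; V=0.000000+0.181818+-0.121212=0.0606
k=2 src: inc=-0.121212, refl=-0.121212·0.818182=-0.0992; V=0.181818+-0.121212+-0.099174=-0.0386
k=3 load: inc=-0.099174, refl=-0.099174·-0.666667=0.0661; V=0.060606+-0.099174+0.066116=0.0275
k=4 src: inc=0.066116, refl=0.066116·0.818182=0.0541; V=-0.038567+0.066116+0.054095=0.0816

0 0 source 0.1818
1 1 load 0.0606
2 2 source -0.0386
3 3 load 0.0275
4 4 source 0.0816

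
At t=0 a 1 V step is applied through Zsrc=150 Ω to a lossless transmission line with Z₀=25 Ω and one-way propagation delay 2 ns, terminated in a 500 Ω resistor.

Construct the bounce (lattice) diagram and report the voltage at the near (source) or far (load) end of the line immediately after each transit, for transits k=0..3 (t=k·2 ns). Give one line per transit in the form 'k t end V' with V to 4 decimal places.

Γ_L=0.904762, Γ_S=0.714286; launch V₁=1·25/175=0.142857
k=0 src: V=0.1429
k=1 load: inc=0.142857, refl=0.142857·0.904762=0.1293; V=0.000000+0.142857+0.129252=0.2721
k=2 src: inc=0.129252, refl=0.129252·0.714286=0.0923; V=0.142857+0.129252+0.092323=0.3644
k=3 load: inc=0.092323, refl=0.092323·0.904762=0.0835; V=0.272109+0.092323+0.083530=0.4480

0 0 source 0.1429
1 2 load 0.2721
2 4 source 0.3644
3 6 load 0.4480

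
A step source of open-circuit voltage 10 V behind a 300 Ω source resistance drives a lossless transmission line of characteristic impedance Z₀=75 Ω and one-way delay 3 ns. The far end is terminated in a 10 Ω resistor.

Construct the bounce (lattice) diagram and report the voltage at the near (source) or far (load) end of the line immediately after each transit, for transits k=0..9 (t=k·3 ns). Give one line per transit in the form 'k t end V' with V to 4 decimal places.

0 0 source 2.0000
1 3 load 0.4706
2 6 source -0.4471
3 9 load 0.2547
4 12 source 0.6757
5 15 load 0.3537
6 18 source 0.1606
7 21 load 0.3083
8 24 source 0.3969
9 27 load 0.3291

Γ_L=-0.764706, Γ_S=0.600000; launch V₁=10·75/375=2.000000
k=0 src: V=2.0000
k=1 load: inc=2.000000, refl=2.000000·-0.764706=-1.5294; V=0.000000+2.000000+-1.529412=0.4706
k=2 src: inc=-1.529412, refl=-1.529412·0.600000=-0.9176; V=2.000000+-1.529412+-0.917647=-0.4471
k=3 load: inc=-0.917647, refl=-0.917647·-0.764706=0.7017; V=0.470588+-0.917647+0.701730=0.2547
k=4 src: inc=0.701730, refl=0.701730·0.600000=0.4210; V=-0.447059+0.701730+0.421038=0.6757
k=5 load: inc=0.421038, refl=0.421038·-0.764706=-0.3220; V=0.254671+0.421038+-0.321970=0.3537
k=6 src: inc=-0.321970, refl=-0.321970·0.600000=-0.1932; V=0.675709+-0.321970+-0.193182=0.1606
k=7 load: inc=-0.193182, refl=-0.193182·-0.764706=0.1477; V=0.353739+-0.193182+0.147728=0.3083
k=8 src: inc=0.147728, refl=0.147728·0.600000=0.0886; V=0.160557+0.147728+0.088637=0.3969
k=9 load: inc=0.088637, refl=0.088637·-0.764706=-0.0678; V=0.308284+0.088637+-0.067781=0.3291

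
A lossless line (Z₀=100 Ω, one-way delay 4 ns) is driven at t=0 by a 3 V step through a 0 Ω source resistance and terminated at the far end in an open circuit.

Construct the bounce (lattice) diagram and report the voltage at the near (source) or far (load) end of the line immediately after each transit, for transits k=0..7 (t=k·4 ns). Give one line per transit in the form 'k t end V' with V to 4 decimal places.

Γ_L=1.000000, Γ_S=-1.000000; launch V₁=3·100/100=3.000000
k=0 src: V=3.0000
k=1 load: inc=3.000000, refl=3.000000·1.000000=3.0000; V=0.000000+3.000000+3.000000=6.0000
k=2 src: inc=3.000000, refl=3.000000·-1.000000=-3.0000; V=3.000000+3.000000+-3.000000=3.0000
k=3 load: inc=-3.000000, refl=-3.000000·1.000000=-3.0000; V=6.000000+-3.000000+-3.000000=0.0000
k=4 src: inc=-3.000000, refl=-3.000000·-1.000000=3.0000; V=3.000000+-3.000000+3.000000=3.0000
k=5 load: inc=3.000000, refl=3.000000·1.000000=3.0000; V=0.000000+3.000000+3.000000=6.0000
k=6 src: inc=3.000000, refl=3.000000·-1.000000=-3.0000; V=3.000000+3.000000+-3.000000=3.0000
k=7 load: inc=-3.000000, refl=-3.000000·1.000000=-3.0000; V=6.000000+-3.000000+-3.000000=0.0000

0 0 source 3.0000
1 4 load 6.0000
2 8 source 3.0000
3 12 load 0.0000
4 16 source 3.0000
5 20 load 6.0000
6 24 source 3.0000
7 28 load 0.0000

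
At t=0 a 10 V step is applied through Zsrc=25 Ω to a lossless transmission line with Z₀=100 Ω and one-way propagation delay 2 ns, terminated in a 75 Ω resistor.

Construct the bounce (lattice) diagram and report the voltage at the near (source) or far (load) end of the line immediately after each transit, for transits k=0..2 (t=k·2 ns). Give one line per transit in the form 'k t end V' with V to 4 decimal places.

Γ_L=-0.142857, Γ_S=-0.600000; launch V₁=10·100/125=8.000000
k=0 src: V=8.0000
k=1 load: inc=8.000000, refl=8.000000·-0.142857=-1.1429; V=0.000000+8.000000+-1.142857=6.8571
k=2 src: inc=-1.142857, refl=-1.142857·-0.600000=0.6857; V=8.000000+-1.142857+0.685714=7.5429

0 0 source 8.0000
1 2 load 6.8571
2 4 source 7.5429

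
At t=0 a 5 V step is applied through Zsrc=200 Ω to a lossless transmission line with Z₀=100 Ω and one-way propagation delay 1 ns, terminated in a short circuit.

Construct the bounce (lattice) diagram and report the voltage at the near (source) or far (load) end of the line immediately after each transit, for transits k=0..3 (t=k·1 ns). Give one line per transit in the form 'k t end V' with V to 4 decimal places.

0 0 source 1.6667
1 1 load 0.0000
2 2 source -0.5556
3 3 load 0.0000

Γ_L=-1.000000, Γ_S=0.333333; launch V₁=5·100/300=1.666667
k=0 src: V=1.6667
k=1 load: inc=1.666667, refl=1.666667·-1.000000=-1.6667; V=0.000000+1.666667+-1.666667=0.0000
k=2 src: inc=-1.666667, refl=-1.666667·0.333333=-0.5556; V=1.666667+-1.666667+-0.555556=-0.5556
k=3 load: inc=-0.555556, refl=-0.555556·-1.000000=0.5556; V=0.000000+-0.555556+0.555556=0.0000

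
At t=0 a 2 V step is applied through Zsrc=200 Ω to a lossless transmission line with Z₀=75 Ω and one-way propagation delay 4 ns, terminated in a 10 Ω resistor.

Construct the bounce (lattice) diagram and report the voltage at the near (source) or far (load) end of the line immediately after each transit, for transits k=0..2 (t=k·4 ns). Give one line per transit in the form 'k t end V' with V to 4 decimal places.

Γ_L=-0.764706, Γ_S=0.454545; launch V₁=2·75/275=0.545455
k=0 src: V=0.5455
k=1 load: inc=0.545455, refl=0.545455·-0.764706=-0.4171; V=0.000000+0.545455+-0.417112=0.1283
k=2 src: inc=-0.417112, refl=-0.417112·0.454545=-0.1896; V=0.545455+-0.417112+-0.189596=-0.0613

0 0 source 0.5455
1 4 load 0.1283
2 8 source -0.0613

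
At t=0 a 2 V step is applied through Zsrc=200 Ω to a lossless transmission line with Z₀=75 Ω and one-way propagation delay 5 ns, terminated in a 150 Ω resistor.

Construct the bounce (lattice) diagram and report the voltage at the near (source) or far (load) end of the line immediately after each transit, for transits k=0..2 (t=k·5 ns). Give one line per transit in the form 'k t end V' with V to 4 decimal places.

Γ_L=0.333333, Γ_S=0.454545; launch V₁=2·75/275=0.545455
k=0 src: V=0.5455
k=1 load: inc=0.545455, refl=0.545455·0.333333=0.1818; V=0.000000+0.545455+0.181818=0.7273
k=2 src: inc=0.181818, refl=0.181818·0.454545=0.0826; V=0.545455+0.181818+0.082645=0.8099

0 0 source 0.5455
1 5 load 0.7273
2 10 source 0.8099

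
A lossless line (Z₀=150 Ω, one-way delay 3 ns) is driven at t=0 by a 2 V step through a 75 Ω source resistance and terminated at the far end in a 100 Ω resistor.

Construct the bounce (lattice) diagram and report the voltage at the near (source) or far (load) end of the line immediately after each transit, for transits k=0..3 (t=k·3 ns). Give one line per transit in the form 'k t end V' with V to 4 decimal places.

Γ_L=-0.200000, Γ_S=-0.333333; launch V₁=2·150/225=1.333333
k=0 src: V=1.3333
k=1 load: inc=1.333333, refl=1.333333·-0.200000=-0.2667; V=0.000000+1.333333+-0.266667=1.0667
k=2 src: inc=-0.266667, refl=-0.266667·-0.333333=0.0889; V=1.333333+-0.266667+0.088889=1.1556
k=3 load: inc=0.088889, refl=0.088889·-0.200000=-0.0178; V=1.066667+0.088889+-0.017778=1.1378

0 0 source 1.3333
1 3 load 1.0667
2 6 source 1.1556
3 9 load 1.1378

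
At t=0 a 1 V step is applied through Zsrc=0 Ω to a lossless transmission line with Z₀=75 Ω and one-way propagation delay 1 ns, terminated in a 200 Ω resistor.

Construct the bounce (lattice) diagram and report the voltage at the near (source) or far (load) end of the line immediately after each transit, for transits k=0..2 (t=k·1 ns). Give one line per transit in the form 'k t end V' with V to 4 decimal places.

Γ_L=0.454545, Γ_S=-1.000000; launch V₁=1·75/75=1.000000
k=0 src: V=1.0000
k=1 load: inc=1.000000, refl=1.000000·0.454545=0.4545; V=0.000000+1.000000+0.454545=1.4545
k=2 src: inc=0.454545, refl=0.454545·-1.000000=-0.4545; V=1.000000+0.454545+-0.454545=1.0000

0 0 source 1.0000
1 1 load 1.4545
2 2 source 1.0000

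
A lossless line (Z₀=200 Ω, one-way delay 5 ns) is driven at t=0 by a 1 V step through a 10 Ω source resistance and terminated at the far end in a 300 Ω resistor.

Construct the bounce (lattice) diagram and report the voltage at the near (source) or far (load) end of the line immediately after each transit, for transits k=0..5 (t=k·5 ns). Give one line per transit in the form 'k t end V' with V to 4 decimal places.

Γ_L=0.200000, Γ_S=-0.904762; launch V₁=1·200/210=0.952381
k=0 src: V=0.9524
k=1 load: inc=0.952381, refl=0.952381·0.200000=0.1905; V=0.000000+0.952381+0.190476=1.1429
k=2 src: inc=0.190476, refl=0.190476·-0.904762=-0.1723; V=0.952381+0.190476+-0.172336=0.9705
k=3 load: inc=-0.172336, refl=-0.172336·0.200000=-0.0345; V=1.142857+-0.172336+-0.034467=0.9361
k=4 src: inc=-0.034467, refl=-0.034467·-0.904762=0.0312; V=0.970522+-0.034467+0.031185=0.9672
k=5 load: inc=0.031185, refl=0.031185·0.200000=0.0062; V=0.936054+0.031185+0.006237=0.9735

0 0 source 0.9524
1 5 load 1.1429
2 10 source 0.9705
3 15 load 0.9361
4 20 source 0.9672
5 25 load 0.9735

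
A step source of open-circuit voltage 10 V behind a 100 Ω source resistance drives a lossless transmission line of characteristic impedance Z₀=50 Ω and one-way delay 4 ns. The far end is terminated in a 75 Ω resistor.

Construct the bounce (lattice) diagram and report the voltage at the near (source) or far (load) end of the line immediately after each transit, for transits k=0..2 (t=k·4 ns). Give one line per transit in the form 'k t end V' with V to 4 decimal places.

Γ_L=0.200000, Γ_S=0.333333; launch V₁=10·50/150=3.333333
k=0 src: V=3.3333
k=1 load: inc=3.333333, refl=3.333333·0.200000=0.6667; V=0.000000+3.333333+0.666667=4.0000
k=2 src: inc=0.666667, refl=0.666667·0.333333=0.2222; V=3.333333+0.666667+0.222222=4.2222

0 0 source 3.3333
1 4 load 4.0000
2 8 source 4.2222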